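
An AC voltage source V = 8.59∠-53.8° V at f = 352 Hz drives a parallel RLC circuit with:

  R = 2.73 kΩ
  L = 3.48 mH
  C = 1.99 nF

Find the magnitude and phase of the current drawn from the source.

Step 1 — Angular frequency: ω = 2π·f = 2π·352 = 2212 rad/s.
Step 2 — Component impedances:
  R: Z = R = 2730 Ω
  L: Z = jωL = j·2212·0.00348 = 0 + j7.697 Ω
  C: Z = 1/(jωC) = -j/(ω·C) = 0 - j2.272e+05 Ω
Step 3 — Parallel combination: 1/Z_total = 1/R + 1/L + 1/C; Z_total = 0.0217 + j7.697 Ω = 7.697∠89.8° Ω.
Step 4 — Source phasor: V = 8.59∠-53.8° V = 5.073 - j6.932 V.
Step 5 — Ohm's law: I = V / Z_total = (5.073 - j6.932) / (0.0217 + j7.697) = -0.8987 - j0.6617 A.
Step 6 — Convert to polar: |I| = 1.116 A, ∠I = -143.6°.

I = 1.116∠-143.6° A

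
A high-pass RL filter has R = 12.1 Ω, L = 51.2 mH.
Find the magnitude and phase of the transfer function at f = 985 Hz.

Step 1 — Angular frequency: ω = 2π·985 = 6189 rad/s.
Step 2 — Transfer function: H(jω) = jωL/(R + jωL).
Step 3 — Numerator jωL = j·316.9; denominator R + jωL = 12.1 + j316.9.
Step 4 — H = 0.9985 + j0.03813.
Step 5 — Magnitude: |H| = 0.9993 (-0.0 dB); phase: φ = 2.2°.

|H| = 0.9993 (-0.0 dB), φ = 2.2°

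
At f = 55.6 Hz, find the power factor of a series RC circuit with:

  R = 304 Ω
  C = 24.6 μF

Step 1 — Angular frequency: ω = 2π·f = 2π·55.6 = 349.3 rad/s.
Step 2 — Component impedances:
  R: Z = R = 304 Ω
  C: Z = 1/(jωC) = -j/(ω·C) = 0 - j116.4 Ω
Step 3 — Series combination: Z_total = R + C = 304 - j116.4 Ω = 325.5∠-20.9° Ω.
Step 4 — Power factor: PF = cos(φ) = Re(Z)/|Z| = 304/325.5 = 0.9339.
Step 5 — Type: Im(Z) = -116.4 ⇒ leading (phase φ = -20.9°).

PF = 0.9339 (leading, φ = -20.9°)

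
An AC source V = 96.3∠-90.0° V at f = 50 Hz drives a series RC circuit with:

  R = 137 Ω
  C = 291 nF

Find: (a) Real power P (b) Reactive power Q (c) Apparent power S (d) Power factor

Step 1 — Angular frequency: ω = 2π·f = 2π·50 = 314.2 rad/s.
Step 2 — Component impedances:
  R: Z = R = 137 Ω
  C: Z = 1/(jωC) = -j/(ω·C) = 0 - j1.094e+04 Ω
Step 3 — Series combination: Z_total = R + C = 137 - j1.094e+04 Ω = 1.094e+04∠-89.3° Ω.
Step 4 — Source phasor: V = 96.3∠-90.0° V = 0 - j96.3 V.
Step 5 — Current: I = V / Z = 0.008802 - j0.0001102 A = 0.008803∠-0.7° A.
Step 6 — Complex power: S = V·I* = 0.01062 - j0.8477 VA.
Step 7 — Real power: P = Re(S) = 0.01062 W.
Step 8 — Reactive power: Q = Im(S) = -0.8477 VAR.
Step 9 — Apparent power: |S| = 0.8477 VA.
Step 10 — Power factor: PF = P/|S| = 0.01252 (leading).

(a) P = 0.01062 W  (b) Q = -0.8477 VAR  (c) S = 0.8477 VA  (d) PF = 0.01252 (leading)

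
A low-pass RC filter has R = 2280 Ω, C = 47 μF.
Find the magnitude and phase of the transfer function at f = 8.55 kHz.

Step 1 — Angular frequency: ω = 2π·8550 = 5.372e+04 rad/s.
Step 2 — Transfer function: H(jω) = 1/(1 + jωRC).
Step 3 — Denominator: 1 + jωRC = 1 + j·5.372e+04·2280·4.7e-05 = 1 + j5757.
Step 4 — H = 3.017e-08 - j0.0001737.
Step 5 — Magnitude: |H| = 0.0001737 (-75.2 dB); phase: φ = -90.0°.

|H| = 0.0001737 (-75.2 dB), φ = -90.0°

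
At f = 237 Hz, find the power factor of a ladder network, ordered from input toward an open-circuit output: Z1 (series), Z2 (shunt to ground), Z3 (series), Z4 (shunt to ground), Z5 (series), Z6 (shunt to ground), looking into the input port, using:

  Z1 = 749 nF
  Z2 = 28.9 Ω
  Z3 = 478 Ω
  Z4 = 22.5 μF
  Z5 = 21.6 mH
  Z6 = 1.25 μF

Step 1 — Angular frequency: ω = 2π·f = 2π·237 = 1489 rad/s.
Step 2 — Component impedances:
  Z1: Z = 1/(jωC) = -j/(ω·C) = 0 - j896.6 Ω
  Z2: Z = R = 28.9 Ω
  Z3: Z = R = 478 Ω
  Z4: Z = 1/(jωC) = -j/(ω·C) = 0 - j29.85 Ω
  Z5: Z = jωL = j·1489·0.0216 = 0 + j32.16 Ω
  Z6: Z = 1/(jωC) = -j/(ω·C) = 0 - j537.2 Ω
Step 3 — Ladder network (open output): work backward from the far end, alternating series and parallel combinations. Z_in = 27.26 - j896.7 Ω = 897.1∠-88.3° Ω.
Step 4 — Power factor: PF = cos(φ) = Re(Z)/|Z| = 27.257/897.09 = 0.03038.
Step 5 — Type: Im(Z) = -896.7 ⇒ leading (phase φ = -88.3°).

PF = 0.03038 (leading, φ = -88.3°)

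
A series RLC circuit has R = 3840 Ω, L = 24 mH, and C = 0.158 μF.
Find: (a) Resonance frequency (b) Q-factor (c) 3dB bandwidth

Step 1 — Resonance condition Im(Z)=0 gives ω₀ = 1/√(LC).
Step 2 — ω₀ = 1/√(0.024·1.58e-07) = 1.624e+04 rad/s.
Step 3 — f₀ = ω₀/(2π) = 2585 Hz.
Step 4 — Series Q: Q = ω₀L/R = 1.624e+04·0.024/3840 = 0.1015.
Step 5 — 3dB bandwidth: Δω = ω₀/Q = 1.6e+05 rad/s; BW = Δω/(2π) = 2.546e+04 Hz.

(a) f₀ = 2585 Hz  (b) Q = 0.1015  (c) BW = 2.546e+04 Hz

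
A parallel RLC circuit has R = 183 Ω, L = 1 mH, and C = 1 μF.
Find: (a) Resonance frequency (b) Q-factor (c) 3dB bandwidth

Step 1 — Resonance: ω₀ = 1/√(LC) = 1/√(0.001·1e-06) = 3.162e+04 rad/s.
Step 2 — f₀ = ω₀/(2π) = 5033 Hz.
Step 3 — Parallel Q: Q = R/(ω₀L) = 183/(3.162e+04·0.001) = 5.787.
Step 4 — Bandwidth: Δω = ω₀/Q = 5464 rad/s; BW = Δω/(2π) = 869.7 Hz.

(a) f₀ = 5033 Hz  (b) Q = 5.787  (c) BW = 869.7 Hz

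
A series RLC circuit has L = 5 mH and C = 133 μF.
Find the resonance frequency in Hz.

Step 1 — Resonance condition Im(Z)=0 gives ω₀ = 1/√(LC).
Step 2 — ω₀ = 1/√(0.005·0.000133) = 1226 rad/s.
Step 3 — f₀ = ω₀/(2π) = 195.2 Hz.

f₀ = 195.2 Hz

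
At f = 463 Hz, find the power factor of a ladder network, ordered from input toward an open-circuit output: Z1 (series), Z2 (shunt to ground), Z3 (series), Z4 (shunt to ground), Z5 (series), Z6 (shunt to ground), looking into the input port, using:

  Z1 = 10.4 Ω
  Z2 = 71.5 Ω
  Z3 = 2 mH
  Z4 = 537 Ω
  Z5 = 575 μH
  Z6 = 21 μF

Step 1 — Angular frequency: ω = 2π·f = 2π·463 = 2909 rad/s.
Step 2 — Component impedances:
  Z1: Z = R = 10.4 Ω
  Z2: Z = R = 71.5 Ω
  Z3: Z = jωL = j·2909·0.002 = 0 + j5.818 Ω
  Z4: Z = R = 537 Ω
  Z5: Z = jωL = j·2909·0.000575 = 0 + j1.673 Ω
  Z6: Z = 1/(jωC) = -j/(ω·C) = 0 - j16.37 Ω
Step 3 — Ladder network (open output): work backward from the far end, alternating series and parallel combinations. Z_in = 11.86 - j8.637 Ω = 14.68∠-36.1° Ω.
Step 4 — Power factor: PF = cos(φ) = Re(Z)/|Z| = 11.865/14.675 = 0.8085.
Step 5 — Type: Im(Z) = -8.637 ⇒ leading (phase φ = -36.1°).

PF = 0.8085 (leading, φ = -36.1°)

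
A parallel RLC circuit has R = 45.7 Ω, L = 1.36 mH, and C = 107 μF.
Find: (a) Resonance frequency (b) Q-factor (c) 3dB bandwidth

Step 1 — Resonance: ω₀ = 1/√(LC) = 1/√(0.00136·0.000107) = 2621 rad/s.
Step 2 — f₀ = ω₀/(2π) = 417.2 Hz.
Step 3 — Parallel Q: Q = R/(ω₀L) = 45.7/(2621·0.00136) = 12.82.
Step 4 — Bandwidth: Δω = ω₀/Q = 204.5 rad/s; BW = Δω/(2π) = 32.55 Hz.

(a) f₀ = 417.2 Hz  (b) Q = 12.82  (c) BW = 32.55 Hz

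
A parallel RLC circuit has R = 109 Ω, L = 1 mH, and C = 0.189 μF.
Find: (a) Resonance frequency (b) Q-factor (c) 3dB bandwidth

Step 1 — Resonance: ω₀ = 1/√(LC) = 1/√(0.001·1.89e-07) = 7.274e+04 rad/s.
Step 2 — f₀ = ω₀/(2π) = 1.158e+04 Hz.
Step 3 — Parallel Q: Q = R/(ω₀L) = 109/(7.274e+04·0.001) = 1.499.
Step 4 — Bandwidth: Δω = ω₀/Q = 4.854e+04 rad/s; BW = Δω/(2π) = 7726 Hz.

(a) f₀ = 1.158e+04 Hz  (b) Q = 1.499  (c) BW = 7726 Hz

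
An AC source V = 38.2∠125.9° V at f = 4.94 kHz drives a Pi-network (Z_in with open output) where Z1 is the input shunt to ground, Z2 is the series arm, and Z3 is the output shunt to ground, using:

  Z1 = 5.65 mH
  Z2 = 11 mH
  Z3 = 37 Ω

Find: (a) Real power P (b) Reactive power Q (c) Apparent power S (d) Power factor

Step 1 — Angular frequency: ω = 2π·f = 2π·4940 = 3.104e+04 rad/s.
Step 2 — Component impedances:
  Z1: Z = jωL = j·3.104e+04·0.00565 = 0 + j175.4 Ω
  Z2: Z = jωL = j·3.104e+04·0.011 = 0 + j341.4 Ω
  Z3: Z = R = 37 Ω
Step 3 — With open output, the series arm Z2 and the output shunt Z3 appear in series to ground: Z2 + Z3 = 37 + j341.4 Ω.
Step 4 — Parallel with input shunt Z1: Z_in = Z1 || (Z2 + Z3) = 4.239 + j116.2 Ω = 116.2∠87.9° Ω.
Step 5 — Source phasor: V = 38.2∠125.9° V = -22.4 + j30.94 V.
Step 6 — Current: I = V / Z = 0.259 + j0.2023 A = 0.3286∠38.0° A.
Step 7 — Complex power: S = V·I* = 0.4578 + j12.55 VA.
Step 8 — Real power: P = Re(S) = 0.4578 W.
Step 9 — Reactive power: Q = Im(S) = 12.55 VAR.
Step 10 — Apparent power: |S| = 12.55 VA.
Step 11 — Power factor: PF = P/|S| = 0.03647 (lagging).

(a) P = 0.4578 W  (b) Q = 12.55 VAR  (c) S = 12.55 VA  (d) PF = 0.03647 (lagging)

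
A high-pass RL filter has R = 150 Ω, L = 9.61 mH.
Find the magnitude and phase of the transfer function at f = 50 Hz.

Step 1 — Angular frequency: ω = 2π·50 = 314.2 rad/s.
Step 2 — Transfer function: H(jω) = jωL/(R + jωL).
Step 3 — Numerator jωL = j·3.019; denominator R + jωL = 150 + j3.019.
Step 4 — H = 0.0004049 + j0.02012.
Step 5 — Magnitude: |H| = 0.02012 (-33.9 dB); phase: φ = 88.8°.

|H| = 0.02012 (-33.9 dB), φ = 88.8°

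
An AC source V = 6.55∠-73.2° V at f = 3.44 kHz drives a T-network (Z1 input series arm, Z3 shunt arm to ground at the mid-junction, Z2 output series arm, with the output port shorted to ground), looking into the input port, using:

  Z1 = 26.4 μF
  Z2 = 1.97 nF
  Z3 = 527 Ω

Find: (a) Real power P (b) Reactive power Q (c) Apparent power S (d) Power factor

Step 1 — Angular frequency: ω = 2π·f = 2π·3440 = 2.161e+04 rad/s.
Step 2 — Component impedances:
  Z1: Z = 1/(jωC) = -j/(ω·C) = 0 - j1.752 Ω
  Z2: Z = 1/(jωC) = -j/(ω·C) = 0 - j2.349e+04 Ω
  Z3: Z = R = 527 Ω
Step 3 — With the output port shorted to ground, the output series arm Z2 runs from the junction to ground; the shunt arm Z3 also runs from the junction to ground. They appear in parallel: Z3 || Z2 = 526.7 - j11.82 Ω.
Step 4 — Series with input arm Z1: Z_in = Z1 + (Z3 || Z2) = 526.7 - j13.57 Ω = 526.9∠-1.5° Ω.
Step 5 — Source phasor: V = 6.55∠-73.2° V = 1.893 - j6.27 V.
Step 6 — Current: I = V / Z = 0.003898 - j0.0118 A = 0.01243∠-71.7° A.
Step 7 — Complex power: S = V·I* = 0.0814 - j0.002097 VA.
Step 8 — Real power: P = Re(S) = 0.0814 W.
Step 9 — Reactive power: Q = Im(S) = -0.002097 VAR.
Step 10 — Apparent power: |S| = 0.08142 VA.
Step 11 — Power factor: PF = P/|S| = 0.9997 (leading).

(a) P = 0.0814 W  (b) Q = -0.002097 VAR  (c) S = 0.08142 VA  (d) PF = 0.9997 (leading)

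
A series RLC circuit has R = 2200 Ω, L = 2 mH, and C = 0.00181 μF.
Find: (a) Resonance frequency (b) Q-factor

Step 1 — Resonance condition Im(Z)=0 gives ω₀ = 1/√(LC).
Step 2 — ω₀ = 1/√(0.002·1.81e-09) = 5.256e+05 rad/s.
Step 3 — f₀ = ω₀/(2π) = 8.365e+04 Hz.
Step 4 — Series Q: Q = ω₀L/R = 5.256e+05·0.002/2200 = 0.4778.

(a) f₀ = 8.365e+04 Hz  (b) Q = 0.4778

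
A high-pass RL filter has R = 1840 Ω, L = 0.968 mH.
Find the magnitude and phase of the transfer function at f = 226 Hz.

Step 1 — Angular frequency: ω = 2π·226 = 1420 rad/s.
Step 2 — Transfer function: H(jω) = jωL/(R + jωL).
Step 3 — Numerator jωL = j·1.375; denominator R + jωL = 1840 + j1.375.
Step 4 — H = 5.581e-07 + j0.000747.
Step 5 — Magnitude: |H| = 0.000747 (-62.5 dB); phase: φ = 90.0°.

|H| = 0.000747 (-62.5 dB), φ = 90.0°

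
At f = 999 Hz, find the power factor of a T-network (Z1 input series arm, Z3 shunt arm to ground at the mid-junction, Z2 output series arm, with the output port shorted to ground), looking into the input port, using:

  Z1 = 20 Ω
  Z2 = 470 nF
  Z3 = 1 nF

Step 1 — Angular frequency: ω = 2π·f = 2π·999 = 6277 rad/s.
Step 2 — Component impedances:
  Z1: Z = R = 20 Ω
  Z2: Z = 1/(jωC) = -j/(ω·C) = 0 - j339 Ω
  Z3: Z = 1/(jωC) = -j/(ω·C) = 0 - j1.593e+05 Ω
Step 3 — With the output port shorted to ground, the output series arm Z2 runs from the junction to ground; the shunt arm Z3 also runs from the junction to ground. They appear in parallel: Z3 || Z2 = 0 - j338.2 Ω.
Step 4 — Series with input arm Z1: Z_in = Z1 + (Z3 || Z2) = 20 - j338.2 Ω = 338.8∠-86.6° Ω.
Step 5 — Power factor: PF = cos(φ) = Re(Z)/|Z| = 20/338.8 = 0.05903.
Step 6 — Type: Im(Z) = -338.2 ⇒ leading (phase φ = -86.6°).

PF = 0.05903 (leading, φ = -86.6°)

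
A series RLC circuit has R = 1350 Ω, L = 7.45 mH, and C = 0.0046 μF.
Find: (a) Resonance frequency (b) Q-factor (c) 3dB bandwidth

Step 1 — Resonance condition Im(Z)=0 gives ω₀ = 1/√(LC).
Step 2 — ω₀ = 1/√(0.00745·4.6e-09) = 1.708e+05 rad/s.
Step 3 — f₀ = ω₀/(2π) = 2.719e+04 Hz.
Step 4 — Series Q: Q = ω₀L/R = 1.708e+05·0.00745/1350 = 0.9427.
Step 5 — 3dB bandwidth: Δω = ω₀/Q = 1.812e+05 rad/s; BW = Δω/(2π) = 2.884e+04 Hz.

(a) f₀ = 2.719e+04 Hz  (b) Q = 0.9427  (c) BW = 2.884e+04 Hz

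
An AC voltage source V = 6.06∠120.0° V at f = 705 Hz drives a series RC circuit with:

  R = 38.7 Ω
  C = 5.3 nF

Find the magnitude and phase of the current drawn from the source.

Step 1 — Angular frequency: ω = 2π·f = 2π·705 = 4430 rad/s.
Step 2 — Component impedances:
  R: Z = R = 38.7 Ω
  C: Z = 1/(jωC) = -j/(ω·C) = 0 - j4.259e+04 Ω
Step 3 — Series combination: Z_total = R + C = 38.7 - j4.259e+04 Ω = 4.259e+04∠-89.9° Ω.
Step 4 — Source phasor: V = 6.06∠120.0° V = -3.03 + j5.248 V.
Step 5 — Ohm's law: I = V / Z_total = (-3.03 + j5.248) / (38.7 - j4.259e+04) = -0.0001233 - j7.102e-05 A.
Step 6 — Convert to polar: |I| = 0.0001423 A, ∠I = -150.1°.

I = 0.0001423∠-150.1° A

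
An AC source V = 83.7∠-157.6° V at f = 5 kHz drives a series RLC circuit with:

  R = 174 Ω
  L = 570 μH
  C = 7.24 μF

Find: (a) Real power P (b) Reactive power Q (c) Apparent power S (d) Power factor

Step 1 — Angular frequency: ω = 2π·f = 2π·5000 = 3.142e+04 rad/s.
Step 2 — Component impedances:
  R: Z = R = 174 Ω
  L: Z = jωL = j·3.142e+04·0.00057 = 0 + j17.91 Ω
  C: Z = 1/(jωC) = -j/(ω·C) = 0 - j4.397 Ω
Step 3 — Series combination: Z_total = R + L + C = 174 + j13.51 Ω = 174.5∠4.4° Ω.
Step 4 — Source phasor: V = 83.7∠-157.6° V = -77.38 - j31.9 V.
Step 5 — Current: I = V / Z = -0.4562 - j0.1479 A = 0.4796∠-162.0° A.
Step 6 — Complex power: S = V·I* = 40.02 + j3.108 VA.
Step 7 — Real power: P = Re(S) = 40.02 W.
Step 8 — Reactive power: Q = Im(S) = 3.108 VAR.
Step 9 — Apparent power: |S| = 40.14 VA.
Step 10 — Power factor: PF = P/|S| = 0.997 (lagging).

(a) P = 40.02 W  (b) Q = 3.108 VAR  (c) S = 40.14 VA  (d) PF = 0.997 (lagging)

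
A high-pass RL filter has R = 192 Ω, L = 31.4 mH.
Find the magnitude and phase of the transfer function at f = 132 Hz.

Step 1 — Angular frequency: ω = 2π·132 = 829.4 rad/s.
Step 2 — Transfer function: H(jω) = jωL/(R + jωL).
Step 3 — Numerator jωL = j·26.04; denominator R + jωL = 192 + j26.04.
Step 4 — H = 0.01807 + j0.1332.
Step 5 — Magnitude: |H| = 0.1344 (-17.4 dB); phase: φ = 82.3°.

|H| = 0.1344 (-17.4 dB), φ = 82.3°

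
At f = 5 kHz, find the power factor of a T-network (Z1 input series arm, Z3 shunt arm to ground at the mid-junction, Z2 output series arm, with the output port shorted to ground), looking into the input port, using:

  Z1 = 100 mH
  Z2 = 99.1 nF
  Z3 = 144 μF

Step 1 — Angular frequency: ω = 2π·f = 2π·5000 = 3.142e+04 rad/s.
Step 2 — Component impedances:
  Z1: Z = jωL = j·3.142e+04·0.1 = 0 + j3142 Ω
  Z2: Z = 1/(jωC) = -j/(ω·C) = 0 - j321.2 Ω
  Z3: Z = 1/(jωC) = -j/(ω·C) = 0 - j0.221 Ω
Step 3 — With the output port shorted to ground, the output series arm Z2 runs from the junction to ground; the shunt arm Z3 also runs from the junction to ground. They appear in parallel: Z3 || Z2 = 0 - j0.2209 Ω.
Step 4 — Series with input arm Z1: Z_in = Z1 + (Z3 || Z2) = 0 + j3141 Ω = 3141∠90.0° Ω.
Step 5 — Power factor: PF = cos(φ) = Re(Z)/|Z| = 0/3141 = 0.
Step 6 — Type: Im(Z) = 3141 ⇒ lagging (phase φ = 90.0°).

PF = 0 (lagging, φ = 90.0°)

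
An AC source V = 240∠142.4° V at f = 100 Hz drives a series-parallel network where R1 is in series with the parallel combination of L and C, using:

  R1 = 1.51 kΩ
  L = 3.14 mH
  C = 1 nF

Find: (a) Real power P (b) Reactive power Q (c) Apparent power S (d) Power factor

Step 1 — Angular frequency: ω = 2π·f = 2π·100 = 628.3 rad/s.
Step 2 — Component impedances:
  R1: Z = R = 1510 Ω
  L: Z = jωL = j·628.3·0.00314 = 0 + j1.973 Ω
  C: Z = 1/(jωC) = -j/(ω·C) = 0 - j1.592e+06 Ω
Step 3 — Parallel branch: L || C = 1/(1/L + 1/C) = 0 + j1.973 Ω.
Step 4 — Series with R1: Z_total = R1 + (L || C) = 1510 + j1.973 Ω = 1510∠0.1° Ω.
Step 5 — Source phasor: V = 240∠142.4° V = -190.1 + j146.4 V.
Step 6 — Current: I = V / Z = -0.1258 + j0.09714 A = 0.1589∠142.3° A.
Step 7 — Complex power: S = V·I* = 38.15 + j0.04984 VA.
Step 8 — Real power: P = Re(S) = 38.15 W.
Step 9 — Reactive power: Q = Im(S) = 0.04984 VAR.
Step 10 — Apparent power: |S| = 38.15 VA.
Step 11 — Power factor: PF = P/|S| = 1 (lagging).

(a) P = 38.15 W  (b) Q = 0.04984 VAR  (c) S = 38.15 VA  (d) PF = 1 (lagging)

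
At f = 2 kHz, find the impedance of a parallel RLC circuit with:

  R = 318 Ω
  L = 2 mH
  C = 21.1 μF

Step 1 — Angular frequency: ω = 2π·f = 2π·2000 = 1.257e+04 rad/s.
Step 2 — Component impedances:
  R: Z = R = 318 Ω
  L: Z = jωL = j·1.257e+04·0.002 = 0 + j25.13 Ω
  C: Z = 1/(jωC) = -j/(ω·C) = 0 - j3.771 Ω
Step 3 — Parallel combination: 1/Z_total = 1/R + 1/L + 1/C; Z_total = 0.06191 - j4.436 Ω = 4.437∠-89.2° Ω.

Z = 0.06191 - j4.436 Ω = 4.437∠-89.2° Ω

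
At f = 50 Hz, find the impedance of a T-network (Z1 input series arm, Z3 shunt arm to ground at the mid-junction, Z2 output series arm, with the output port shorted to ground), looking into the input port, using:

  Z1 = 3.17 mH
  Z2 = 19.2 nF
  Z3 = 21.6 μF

Step 1 — Angular frequency: ω = 2π·f = 2π·50 = 314.2 rad/s.
Step 2 — Component impedances:
  Z1: Z = jωL = j·314.2·0.00317 = 0 + j0.9959 Ω
  Z2: Z = 1/(jωC) = -j/(ω·C) = 0 - j1.658e+05 Ω
  Z3: Z = 1/(jωC) = -j/(ω·C) = 0 - j147.4 Ω
Step 3 — With the output port shorted to ground, the output series arm Z2 runs from the junction to ground; the shunt arm Z3 also runs from the junction to ground. They appear in parallel: Z3 || Z2 = 0 - j147.2 Ω.
Step 4 — Series with input arm Z1: Z_in = Z1 + (Z3 || Z2) = 0 - j146.2 Ω = 146.2∠-90.0° Ω.

Z = 0 - j146.2 Ω = 146.2∠-90.0° Ω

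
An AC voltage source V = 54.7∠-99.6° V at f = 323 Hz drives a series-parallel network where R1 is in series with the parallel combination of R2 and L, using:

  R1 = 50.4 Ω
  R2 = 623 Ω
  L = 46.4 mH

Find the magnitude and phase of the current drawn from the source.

Step 1 — Angular frequency: ω = 2π·f = 2π·323 = 2029 rad/s.
Step 2 — Component impedances:
  R1: Z = R = 50.4 Ω
  R2: Z = R = 623 Ω
  L: Z = jωL = j·2029·0.0464 = 0 + j94.17 Ω
Step 3 — Parallel branch: R2 || L = 1/(1/R2 + 1/L) = 13.92 + j92.06 Ω.
Step 4 — Series with R1: Z_total = R1 + (R2 || L) = 64.32 + j92.06 Ω = 112.3∠55.1° Ω.
Step 5 — Source phasor: V = 54.7∠-99.6° V = -9.122 - j53.93 V.
Step 6 — Ohm's law: I = V / Z_total = (-9.122 - j53.93) / (64.32 + j92.06) = -0.4402 - j0.2084 A.
Step 7 — Convert to polar: |I| = 0.4871 A, ∠I = -154.7°.

I = 0.4871∠-154.7° A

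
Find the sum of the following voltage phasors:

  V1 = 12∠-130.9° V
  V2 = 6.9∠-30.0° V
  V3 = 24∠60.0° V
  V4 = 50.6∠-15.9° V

Step 1 — Convert each phasor to rectangular form:
  V1 = 12·(cos(-130.9°) + j·sin(-130.9°)) = -7.857 - j9.07 V
  V2 = 6.9·(cos(-30.0°) + j·sin(-30.0°)) = 5.976 - j3.45 V
  V3 = 24·(cos(60.0°) + j·sin(60.0°)) = 12 + j20.78 V
  V4 = 50.6·(cos(-15.9°) + j·sin(-15.9°)) = 48.66 - j13.86 V
Step 2 — Sum components: V_total = 58.78 - j5.598 V.
Step 3 — Convert to polar: |V_total| = 59.05 V, ∠V_total = -5.4°.

V_total = 59.05∠-5.4° V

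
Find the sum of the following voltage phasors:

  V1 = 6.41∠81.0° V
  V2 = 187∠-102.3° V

Step 1 — Convert each phasor to rectangular form:
  V1 = 6.41·(cos(81.0°) + j·sin(81.0°)) = 1.003 + j6.331 V
  V2 = 187·(cos(-102.3°) + j·sin(-102.3°)) = -39.84 - j182.7 V
Step 2 — Sum components: V_total = -38.83 - j176.4 V.
Step 3 — Convert to polar: |V_total| = 180.6 V, ∠V_total = -102.4°.

V_total = 180.6∠-102.4° V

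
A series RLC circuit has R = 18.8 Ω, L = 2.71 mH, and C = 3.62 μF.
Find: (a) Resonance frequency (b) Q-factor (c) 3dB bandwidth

Step 1 — Resonance condition Im(Z)=0 gives ω₀ = 1/√(LC).
Step 2 — ω₀ = 1/√(0.00271·3.62e-06) = 1.01e+04 rad/s.
Step 3 — f₀ = ω₀/(2π) = 1607 Hz.
Step 4 — Series Q: Q = ω₀L/R = 1.01e+04·0.00271/18.8 = 1.455.
Step 5 — 3dB bandwidth: Δω = ω₀/Q = 6937 rad/s; BW = Δω/(2π) = 1104 Hz.

(a) f₀ = 1607 Hz  (b) Q = 1.455  (c) BW = 1104 Hz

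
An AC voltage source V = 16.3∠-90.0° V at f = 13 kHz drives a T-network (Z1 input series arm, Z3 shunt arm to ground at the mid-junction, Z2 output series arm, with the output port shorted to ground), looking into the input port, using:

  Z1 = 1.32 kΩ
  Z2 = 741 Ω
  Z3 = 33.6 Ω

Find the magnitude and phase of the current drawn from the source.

Step 1 — Angular frequency: ω = 2π·f = 2π·1.3e+04 = 8.168e+04 rad/s.
Step 2 — Component impedances:
  Z1: Z = R = 1320 Ω
  Z2: Z = R = 741 Ω
  Z3: Z = R = 33.6 Ω
Step 3 — With the output port shorted to ground, the output series arm Z2 runs from the junction to ground; the shunt arm Z3 also runs from the junction to ground. They appear in parallel: Z3 || Z2 = 32.14 Ω.
Step 4 — Series with input arm Z1: Z_in = Z1 + (Z3 || Z2) = 1352 Ω = 1352∠0.0° Ω.
Step 5 — Source phasor: V = 16.3∠-90.0° V = 0 - j16.3 V.
Step 6 — Ohm's law: I = V / Z_total = (0 - j16.3) / (1352) = 0 - j0.01205 A.
Step 7 — Convert to polar: |I| = 0.01205 A, ∠I = -90.0°.

I = 0.01205∠-90.0° A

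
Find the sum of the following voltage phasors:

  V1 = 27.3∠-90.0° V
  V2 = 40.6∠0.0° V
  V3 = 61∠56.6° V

Step 1 — Convert each phasor to rectangular form:
  V1 = 27.3·(cos(-90.0°) + j·sin(-90.0°)) = 0 - j27.3 V
  V2 = 40.6·(cos(0.0°) + j·sin(0.0°)) = 40.6 V
  V3 = 61·(cos(56.6°) + j·sin(56.6°)) = 33.58 + j50.93 V
Step 2 — Sum components: V_total = 74.18 + j23.63 V.
Step 3 — Convert to polar: |V_total| = 77.85 V, ∠V_total = 17.7°.

V_total = 77.85∠17.7° V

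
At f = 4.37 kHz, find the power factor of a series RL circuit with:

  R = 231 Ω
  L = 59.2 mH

Step 1 — Angular frequency: ω = 2π·f = 2π·4370 = 2.746e+04 rad/s.
Step 2 — Component impedances:
  R: Z = R = 231 Ω
  L: Z = jωL = j·2.746e+04·0.0592 = 0 + j1625 Ω
Step 3 — Series combination: Z_total = R + L = 231 + j1625 Ω = 1642∠81.9° Ω.
Step 4 — Power factor: PF = cos(φ) = Re(Z)/|Z| = 231/1642 = 0.1407.
Step 5 — Type: Im(Z) = 1625 ⇒ lagging (phase φ = 81.9°).

PF = 0.1407 (lagging, φ = 81.9°)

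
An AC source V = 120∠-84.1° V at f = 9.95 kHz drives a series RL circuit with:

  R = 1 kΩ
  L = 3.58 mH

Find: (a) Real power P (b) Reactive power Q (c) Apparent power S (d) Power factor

Step 1 — Angular frequency: ω = 2π·f = 2π·9950 = 6.252e+04 rad/s.
Step 2 — Component impedances:
  R: Z = R = 1000 Ω
  L: Z = jωL = j·6.252e+04·0.00358 = 0 + j223.8 Ω
Step 3 — Series combination: Z_total = R + L = 1000 + j223.8 Ω = 1025∠12.6° Ω.
Step 4 — Source phasor: V = 120∠-84.1° V = 12.34 - j119.4 V.
Step 5 — Current: I = V / Z = -0.01369 - j0.1163 A = 0.1171∠-96.7° A.
Step 6 — Complex power: S = V·I* = 13.71 + j3.069 VA.
Step 7 — Real power: P = Re(S) = 13.71 W.
Step 8 — Reactive power: Q = Im(S) = 3.069 VAR.
Step 9 — Apparent power: |S| = 14.05 VA.
Step 10 — Power factor: PF = P/|S| = 0.9759 (lagging).

(a) P = 13.71 W  (b) Q = 3.069 VAR  (c) S = 14.05 VA  (d) PF = 0.9759 (lagging)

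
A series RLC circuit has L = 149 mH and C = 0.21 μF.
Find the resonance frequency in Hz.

Step 1 — Resonance condition Im(Z)=0 gives ω₀ = 1/√(LC).
Step 2 — ω₀ = 1/√(0.149·2.1e-07) = 5653 rad/s.
Step 3 — f₀ = ω₀/(2π) = 899.7 Hz.

f₀ = 899.7 Hz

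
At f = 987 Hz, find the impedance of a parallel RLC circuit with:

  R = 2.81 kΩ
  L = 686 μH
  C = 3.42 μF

Step 1 — Angular frequency: ω = 2π·f = 2π·987 = 6202 rad/s.
Step 2 — Component impedances:
  R: Z = R = 2810 Ω
  L: Z = jωL = j·6202·0.000686 = 0 + j4.254 Ω
  C: Z = 1/(jωC) = -j/(ω·C) = 0 - j47.15 Ω
Step 3 — Parallel combination: 1/Z_total = 1/R + 1/L + 1/C; Z_total = 0.007782 + j4.676 Ω = 4.676∠89.9° Ω.

Z = 0.007782 + j4.676 Ω = 4.676∠89.9° Ω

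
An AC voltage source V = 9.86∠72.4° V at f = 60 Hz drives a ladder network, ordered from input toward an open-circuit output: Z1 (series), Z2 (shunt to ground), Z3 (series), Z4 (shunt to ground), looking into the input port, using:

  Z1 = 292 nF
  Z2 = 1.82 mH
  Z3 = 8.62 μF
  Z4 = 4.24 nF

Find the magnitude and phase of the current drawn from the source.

Step 1 — Angular frequency: ω = 2π·f = 2π·60 = 377 rad/s.
Step 2 — Component impedances:
  Z1: Z = 1/(jωC) = -j/(ω·C) = 0 - j9084 Ω
  Z2: Z = jωL = j·377·0.00182 = 0 + j0.6861 Ω
  Z3: Z = 1/(jωC) = -j/(ω·C) = 0 - j307.7 Ω
  Z4: Z = 1/(jωC) = -j/(ω·C) = 0 - j6.256e+05 Ω
Step 3 — Ladder network (open output): work backward from the far end, alternating series and parallel combinations. Z_in = 0 - j9084 Ω = 9084∠-90.0° Ω.
Step 4 — Source phasor: V = 9.86∠72.4° V = 2.981 + j9.398 V.
Step 5 — Ohm's law: I = V / Z_total = (2.981 + j9.398) / (0 - j9084) = -0.001035 + j0.0003282 A.
Step 6 — Convert to polar: |I| = 0.001085 A, ∠I = 162.4°.

I = 0.001085∠162.4° A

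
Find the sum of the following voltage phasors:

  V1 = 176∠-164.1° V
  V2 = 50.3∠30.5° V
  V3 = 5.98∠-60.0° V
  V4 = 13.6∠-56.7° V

Step 1 — Convert each phasor to rectangular form:
  V1 = 176·(cos(-164.1°) + j·sin(-164.1°)) = -169.3 - j48.22 V
  V2 = 50.3·(cos(30.5°) + j·sin(30.5°)) = 43.34 + j25.53 V
  V3 = 5.98·(cos(-60.0°) + j·sin(-60.0°)) = 2.99 - j5.179 V
  V4 = 13.6·(cos(-56.7°) + j·sin(-56.7°)) = 7.467 - j11.37 V
Step 2 — Sum components: V_total = -115.5 - j39.23 V.
Step 3 — Convert to polar: |V_total| = 122 V, ∠V_total = -161.2°.

V_total = 122∠-161.2° V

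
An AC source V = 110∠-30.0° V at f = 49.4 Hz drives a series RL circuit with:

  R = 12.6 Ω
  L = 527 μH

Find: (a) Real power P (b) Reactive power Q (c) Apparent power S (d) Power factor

Step 1 — Angular frequency: ω = 2π·f = 2π·49.4 = 310.4 rad/s.
Step 2 — Component impedances:
  R: Z = R = 12.6 Ω
  L: Z = jωL = j·310.4·0.000527 = 0 + j0.1636 Ω
Step 3 — Series combination: Z_total = R + L = 12.6 + j0.1636 Ω = 12.6∠0.7° Ω.
Step 4 — Source phasor: V = 110∠-30.0° V = 95.26 - j55 V.
Step 5 — Current: I = V / Z = 7.503 - j4.462 A = 8.729∠-30.7° A.
Step 6 — Complex power: S = V·I* = 960.2 + j12.46 VA.
Step 7 — Real power: P = Re(S) = 960.2 W.
Step 8 — Reactive power: Q = Im(S) = 12.46 VAR.
Step 9 — Apparent power: |S| = 960.2 VA.
Step 10 — Power factor: PF = P/|S| = 0.9999 (lagging).

(a) P = 960.2 W  (b) Q = 12.46 VAR  (c) S = 960.2 VA  (d) PF = 0.9999 (lagging)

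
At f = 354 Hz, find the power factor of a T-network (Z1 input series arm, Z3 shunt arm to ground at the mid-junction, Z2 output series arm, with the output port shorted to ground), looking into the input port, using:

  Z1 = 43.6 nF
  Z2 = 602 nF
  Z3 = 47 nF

Step 1 — Angular frequency: ω = 2π·f = 2π·354 = 2224 rad/s.
Step 2 — Component impedances:
  Z1: Z = 1/(jωC) = -j/(ω·C) = 0 - j1.031e+04 Ω
  Z2: Z = 1/(jωC) = -j/(ω·C) = 0 - j746.8 Ω
  Z3: Z = 1/(jωC) = -j/(ω·C) = 0 - j9566 Ω
Step 3 — With the output port shorted to ground, the output series arm Z2 runs from the junction to ground; the shunt arm Z3 also runs from the junction to ground. They appear in parallel: Z3 || Z2 = 0 - j692.7 Ω.
Step 4 — Series with input arm Z1: Z_in = Z1 + (Z3 || Z2) = 0 - j1.1e+04 Ω = 1.1e+04∠-90.0° Ω.
Step 5 — Power factor: PF = cos(φ) = Re(Z)/|Z| = 0/1.1e+04 = 0.
Step 6 — Type: Im(Z) = -1.1e+04 ⇒ leading (phase φ = -90.0°).

PF = 0 (leading, φ = -90.0°)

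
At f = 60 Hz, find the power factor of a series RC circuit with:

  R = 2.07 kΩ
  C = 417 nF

Step 1 — Angular frequency: ω = 2π·f = 2π·60 = 377 rad/s.
Step 2 — Component impedances:
  R: Z = R = 2070 Ω
  C: Z = 1/(jωC) = -j/(ω·C) = 0 - j6361 Ω
Step 3 — Series combination: Z_total = R + C = 2070 - j6361 Ω = 6689∠-72.0° Ω.
Step 4 — Power factor: PF = cos(φ) = Re(Z)/|Z| = 2070/6689.4 = 0.3094.
Step 5 — Type: Im(Z) = -6361 ⇒ leading (phase φ = -72.0°).

PF = 0.3094 (leading, φ = -72.0°)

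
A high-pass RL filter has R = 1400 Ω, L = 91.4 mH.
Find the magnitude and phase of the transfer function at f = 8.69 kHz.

Step 1 — Angular frequency: ω = 2π·8690 = 5.46e+04 rad/s.
Step 2 — Transfer function: H(jω) = jωL/(R + jωL).
Step 3 — Numerator jωL = j·4991; denominator R + jωL = 1400 + j4991.
Step 4 — H = 0.927 + j0.2601.
Step 5 — Magnitude: |H| = 0.9628 (-0.3 dB); phase: φ = 15.7°.

|H| = 0.9628 (-0.3 dB), φ = 15.7°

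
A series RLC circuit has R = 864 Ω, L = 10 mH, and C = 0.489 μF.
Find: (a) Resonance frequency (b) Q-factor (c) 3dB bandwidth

Step 1 — Resonance condition Im(Z)=0 gives ω₀ = 1/√(LC).
Step 2 — ω₀ = 1/√(0.01·4.89e-07) = 1.43e+04 rad/s.
Step 3 — f₀ = ω₀/(2π) = 2276 Hz.
Step 4 — Series Q: Q = ω₀L/R = 1.43e+04·0.01/864 = 0.1655.
Step 5 — 3dB bandwidth: Δω = ω₀/Q = 8.64e+04 rad/s; BW = Δω/(2π) = 1.375e+04 Hz.

(a) f₀ = 2276 Hz  (b) Q = 0.1655  (c) BW = 1.375e+04 Hz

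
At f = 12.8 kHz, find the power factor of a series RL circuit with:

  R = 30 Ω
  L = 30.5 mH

Step 1 — Angular frequency: ω = 2π·f = 2π·1.28e+04 = 8.042e+04 rad/s.
Step 2 — Component impedances:
  R: Z = R = 30 Ω
  L: Z = jωL = j·8.042e+04·0.0305 = 0 + j2453 Ω
Step 3 — Series combination: Z_total = R + L = 30 + j2453 Ω = 2453∠89.3° Ω.
Step 4 — Power factor: PF = cos(φ) = Re(Z)/|Z| = 30/2453 = 0.01223.
Step 5 — Type: Im(Z) = 2453 ⇒ lagging (phase φ = 89.3°).

PF = 0.01223 (lagging, φ = 89.3°)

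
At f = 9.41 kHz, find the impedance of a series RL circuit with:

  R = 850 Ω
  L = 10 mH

Step 1 — Angular frequency: ω = 2π·f = 2π·9410 = 5.912e+04 rad/s.
Step 2 — Component impedances:
  R: Z = R = 850 Ω
  L: Z = jωL = j·5.912e+04·0.01 = 0 + j591.2 Ω
Step 3 — Series combination: Z_total = R + L = 850 + j591.2 Ω = 1035∠34.8° Ω.

Z = 850 + j591.2 Ω = 1035∠34.8° Ω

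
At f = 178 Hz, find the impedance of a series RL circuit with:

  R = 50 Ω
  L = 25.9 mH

Step 1 — Angular frequency: ω = 2π·f = 2π·178 = 1118 rad/s.
Step 2 — Component impedances:
  R: Z = R = 50 Ω
  L: Z = jωL = j·1118·0.0259 = 0 + j28.97 Ω
Step 3 — Series combination: Z_total = R + L = 50 + j28.97 Ω = 57.78∠30.1° Ω.

Z = 50 + j28.97 Ω = 57.78∠30.1° Ω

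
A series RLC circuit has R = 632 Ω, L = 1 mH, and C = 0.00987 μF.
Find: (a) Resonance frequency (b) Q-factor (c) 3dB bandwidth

Step 1 — Resonance: ω₀ = 1/√(LC) = 1/√(0.001·9.87e-09) = 3.183e+05 rad/s.
Step 2 — f₀ = ω₀/(2π) = 5.066e+04 Hz.
Step 3 — Series Q: Q = ω₀L/R = 3.183e+05·0.001/632 = 0.5036.
Step 4 — Bandwidth: Δω = ω₀/Q = 6.32e+05 rad/s; BW = Δω/(2π) = 1.006e+05 Hz.

(a) f₀ = 5.066e+04 Hz  (b) Q = 0.5036  (c) BW = 1.006e+05 Hz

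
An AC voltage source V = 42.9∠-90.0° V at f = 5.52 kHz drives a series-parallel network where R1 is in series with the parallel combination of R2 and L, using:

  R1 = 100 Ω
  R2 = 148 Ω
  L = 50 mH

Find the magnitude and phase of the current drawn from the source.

Step 1 — Angular frequency: ω = 2π·f = 2π·5520 = 3.468e+04 rad/s.
Step 2 — Component impedances:
  R1: Z = R = 100 Ω
  R2: Z = R = 148 Ω
  L: Z = jωL = j·3.468e+04·0.05 = 0 + j1734 Ω
Step 3 — Parallel branch: R2 || L = 1/(1/R2 + 1/L) = 146.9 + j12.54 Ω.
Step 4 — Series with R1: Z_total = R1 + (R2 || L) = 246.9 + j12.54 Ω = 247.2∠2.9° Ω.
Step 5 — Source phasor: V = 42.9∠-90.0° V = 0 - j42.9 V.
Step 6 — Ohm's law: I = V / Z_total = (0 - j42.9) / (246.9 + j12.54) = -0.0088 - j0.1733 A.
Step 7 — Convert to polar: |I| = 0.1735 A, ∠I = -92.9°.

I = 0.1735∠-92.9° A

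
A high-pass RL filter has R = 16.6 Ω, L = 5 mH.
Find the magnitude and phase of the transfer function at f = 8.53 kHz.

Step 1 — Angular frequency: ω = 2π·8530 = 5.36e+04 rad/s.
Step 2 — Transfer function: H(jω) = jωL/(R + jωL).
Step 3 — Numerator jωL = j·268; denominator R + jωL = 16.6 + j268.
Step 4 — H = 0.9962 + j0.06171.
Step 5 — Magnitude: |H| = 0.9981 (-0.0 dB); phase: φ = 3.5°.

|H| = 0.9981 (-0.0 dB), φ = 3.5°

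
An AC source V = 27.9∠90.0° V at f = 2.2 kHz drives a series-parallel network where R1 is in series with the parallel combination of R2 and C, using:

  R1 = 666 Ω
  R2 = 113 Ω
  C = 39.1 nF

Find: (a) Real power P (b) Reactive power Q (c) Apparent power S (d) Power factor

Step 1 — Angular frequency: ω = 2π·f = 2π·2200 = 1.382e+04 rad/s.
Step 2 — Component impedances:
  R1: Z = R = 666 Ω
  R2: Z = R = 113 Ω
  C: Z = 1/(jωC) = -j/(ω·C) = 0 - j1850 Ω
Step 3 — Parallel branch: R2 || C = 1/(1/R2 + 1/C) = 112.6 - j6.876 Ω.
Step 4 — Series with R1: Z_total = R1 + (R2 || C) = 778.6 - j6.876 Ω = 778.6∠-0.5° Ω.
Step 5 — Source phasor: V = 27.9∠90.0° V = 0 + j27.9 V.
Step 6 — Current: I = V / Z = -0.0003164 + j0.03583 A = 0.03583∠90.5° A.
Step 7 — Complex power: S = V·I* = 0.9997 - j0.008829 VA.
Step 8 — Real power: P = Re(S) = 0.9997 W.
Step 9 — Reactive power: Q = Im(S) = -0.008829 VAR.
Step 10 — Apparent power: |S| = 0.9997 VA.
Step 11 — Power factor: PF = P/|S| = 1 (leading).

(a) P = 0.9997 W  (b) Q = -0.008829 VAR  (c) S = 0.9997 VA  (d) PF = 1 (leading)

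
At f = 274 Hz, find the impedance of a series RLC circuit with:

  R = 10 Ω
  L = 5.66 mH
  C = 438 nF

Step 1 — Angular frequency: ω = 2π·f = 2π·274 = 1722 rad/s.
Step 2 — Component impedances:
  R: Z = R = 10 Ω
  L: Z = jωL = j·1722·0.00566 = 0 + j9.744 Ω
  C: Z = 1/(jωC) = -j/(ω·C) = 0 - j1326 Ω
Step 3 — Series combination: Z_total = R + L + C = 10 - j1316 Ω = 1316∠-89.6° Ω.

Z = 10 - j1316 Ω = 1316∠-89.6° Ω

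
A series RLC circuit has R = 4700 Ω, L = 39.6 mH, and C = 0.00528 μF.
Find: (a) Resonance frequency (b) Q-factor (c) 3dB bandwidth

Step 1 — Resonance condition Im(Z)=0 gives ω₀ = 1/√(LC).
Step 2 — ω₀ = 1/√(0.0396·5.28e-09) = 6.916e+04 rad/s.
Step 3 — f₀ = ω₀/(2π) = 1.101e+04 Hz.
Step 4 — Series Q: Q = ω₀L/R = 6.916e+04·0.0396/4700 = 0.5827.
Step 5 — 3dB bandwidth: Δω = ω₀/Q = 1.187e+05 rad/s; BW = Δω/(2π) = 1.889e+04 Hz.

(a) f₀ = 1.101e+04 Hz  (b) Q = 0.5827  (c) BW = 1.889e+04 Hz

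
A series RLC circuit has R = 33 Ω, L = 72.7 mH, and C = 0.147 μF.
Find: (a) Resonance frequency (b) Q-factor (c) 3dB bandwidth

Step 1 — Resonance condition Im(Z)=0 gives ω₀ = 1/√(LC).
Step 2 — ω₀ = 1/√(0.0727·1.47e-07) = 9673 rad/s.
Step 3 — f₀ = ω₀/(2π) = 1540 Hz.
Step 4 — Series Q: Q = ω₀L/R = 9673·0.0727/33 = 21.31.
Step 5 — 3dB bandwidth: Δω = ω₀/Q = 453.9 rad/s; BW = Δω/(2π) = 72.24 Hz.

(a) f₀ = 1540 Hz  (b) Q = 21.31  (c) BW = 72.24 Hz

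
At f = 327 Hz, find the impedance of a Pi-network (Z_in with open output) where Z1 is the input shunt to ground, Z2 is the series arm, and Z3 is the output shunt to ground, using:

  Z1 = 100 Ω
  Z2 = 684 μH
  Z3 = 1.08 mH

Step 1 — Angular frequency: ω = 2π·f = 2π·327 = 2055 rad/s.
Step 2 — Component impedances:
  Z1: Z = R = 100 Ω
  Z2: Z = jωL = j·2055·0.000684 = 0 + j1.405 Ω
  Z3: Z = jωL = j·2055·0.00108 = 0 + j2.219 Ω
Step 3 — With open output, the series arm Z2 and the output shunt Z3 appear in series to ground: Z2 + Z3 = 0 + j3.624 Ω.
Step 4 — Parallel with input shunt Z1: Z_in = Z1 || (Z2 + Z3) = 0.1312 + j3.62 Ω = 3.622∠87.9° Ω.

Z = 0.1312 + j3.62 Ω = 3.622∠87.9° Ω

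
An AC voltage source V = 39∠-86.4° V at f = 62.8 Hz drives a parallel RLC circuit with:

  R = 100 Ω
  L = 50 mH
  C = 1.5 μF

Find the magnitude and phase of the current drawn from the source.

Step 1 — Angular frequency: ω = 2π·f = 2π·62.8 = 394.6 rad/s.
Step 2 — Component impedances:
  R: Z = R = 100 Ω
  L: Z = jωL = j·394.6·0.05 = 0 + j19.73 Ω
  C: Z = 1/(jωC) = -j/(ω·C) = 0 - j1690 Ω
Step 3 — Parallel combination: 1/Z_total = 1/R + 1/L + 1/C; Z_total = 3.832 + j19.2 Ω = 19.58∠78.7° Ω.
Step 4 — Source phasor: V = 39∠-86.4° V = 2.449 - j38.92 V.
Step 5 — Ohm's law: I = V / Z_total = (2.449 - j38.92) / (3.832 + j19.2) = -1.925 - j0.5119 A.
Step 6 — Convert to polar: |I| = 1.992 A, ∠I = -165.1°.

I = 1.992∠-165.1° A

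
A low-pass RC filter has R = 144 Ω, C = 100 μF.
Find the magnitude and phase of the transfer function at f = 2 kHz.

Step 1 — Angular frequency: ω = 2π·2000 = 1.257e+04 rad/s.
Step 2 — Transfer function: H(jω) = 1/(1 + jωRC).
Step 3 — Denominator: 1 + jωRC = 1 + j·1.257e+04·144·0.0001 = 1 + j181.
Step 4 — H = 3.054e-05 - j0.005526.
Step 5 — Magnitude: |H| = 0.005526 (-45.2 dB); phase: φ = -89.7°.

|H| = 0.005526 (-45.2 dB), φ = -89.7°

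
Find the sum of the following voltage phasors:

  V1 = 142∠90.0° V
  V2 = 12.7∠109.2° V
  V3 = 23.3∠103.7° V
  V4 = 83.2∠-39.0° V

Step 1 — Convert each phasor to rectangular form:
  V1 = 142·(cos(90.0°) + j·sin(90.0°)) = 0 + j142 V
  V2 = 12.7·(cos(109.2°) + j·sin(109.2°)) = -4.177 + j11.99 V
  V3 = 23.3·(cos(103.7°) + j·sin(103.7°)) = -5.518 + j22.64 V
  V4 = 83.2·(cos(-39.0°) + j·sin(-39.0°)) = 64.66 - j52.36 V
Step 2 — Sum components: V_total = 54.96 + j124.3 V.
Step 3 — Convert to polar: |V_total| = 135.9 V, ∠V_total = 66.1°.

V_total = 135.9∠66.1° V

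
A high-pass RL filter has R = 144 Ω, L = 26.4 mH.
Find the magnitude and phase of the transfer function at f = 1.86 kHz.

Step 1 — Angular frequency: ω = 2π·1860 = 1.169e+04 rad/s.
Step 2 — Transfer function: H(jω) = jωL/(R + jωL).
Step 3 — Numerator jωL = j·308.5; denominator R + jωL = 144 + j308.5.
Step 4 — H = 0.8211 + j0.3832.
Step 5 — Magnitude: |H| = 0.9062 (-0.9 dB); phase: φ = 25.0°.

|H| = 0.9062 (-0.9 dB), φ = 25.0°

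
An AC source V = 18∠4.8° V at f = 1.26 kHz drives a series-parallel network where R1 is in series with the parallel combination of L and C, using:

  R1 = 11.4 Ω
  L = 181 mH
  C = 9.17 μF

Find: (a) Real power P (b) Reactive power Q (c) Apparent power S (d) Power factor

Step 1 — Angular frequency: ω = 2π·f = 2π·1260 = 7917 rad/s.
Step 2 — Component impedances:
  R1: Z = R = 11.4 Ω
  L: Z = jωL = j·7917·0.181 = 0 + j1433 Ω
  C: Z = 1/(jωC) = -j/(ω·C) = 0 - j13.77 Ω
Step 3 — Parallel branch: L || C = 1/(1/L + 1/C) = 0 - j13.91 Ω.
Step 4 — Series with R1: Z_total = R1 + (L || C) = 11.4 - j13.91 Ω = 17.98∠-50.7° Ω.
Step 5 — Source phasor: V = 18∠4.8° V = 17.94 + j1.506 V.
Step 6 — Current: I = V / Z = 0.5675 + j0.8245 A = 1.001∠55.5° A.
Step 7 — Complex power: S = V·I* = 11.42 - j13.93 VA.
Step 8 — Real power: P = Re(S) = 11.42 W.
Step 9 — Reactive power: Q = Im(S) = -13.93 VAR.
Step 10 — Apparent power: |S| = 18.02 VA.
Step 11 — Power factor: PF = P/|S| = 0.6339 (leading).

(a) P = 11.42 W  (b) Q = -13.93 VAR  (c) S = 18.02 VA  (d) PF = 0.6339 (leading)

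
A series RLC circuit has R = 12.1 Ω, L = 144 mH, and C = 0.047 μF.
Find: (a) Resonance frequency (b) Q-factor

Step 1 — Resonance condition Im(Z)=0 gives ω₀ = 1/√(LC).
Step 2 — ω₀ = 1/√(0.144·4.7e-08) = 1.216e+04 rad/s.
Step 3 — f₀ = ω₀/(2π) = 1935 Hz.
Step 4 — Series Q: Q = ω₀L/R = 1.216e+04·0.144/12.1 = 144.7.

(a) f₀ = 1935 Hz  (b) Q = 144.7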